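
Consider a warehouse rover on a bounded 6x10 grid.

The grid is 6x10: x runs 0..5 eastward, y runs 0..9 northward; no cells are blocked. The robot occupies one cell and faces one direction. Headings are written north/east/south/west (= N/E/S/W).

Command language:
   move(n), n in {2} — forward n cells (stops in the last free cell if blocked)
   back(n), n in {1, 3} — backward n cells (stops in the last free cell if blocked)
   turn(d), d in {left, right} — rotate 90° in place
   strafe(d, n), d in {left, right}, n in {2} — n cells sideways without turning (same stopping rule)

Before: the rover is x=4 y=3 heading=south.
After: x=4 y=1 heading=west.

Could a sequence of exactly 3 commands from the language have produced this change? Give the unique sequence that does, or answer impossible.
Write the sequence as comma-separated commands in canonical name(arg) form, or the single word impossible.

checked all 3-command options: none fits.

impossible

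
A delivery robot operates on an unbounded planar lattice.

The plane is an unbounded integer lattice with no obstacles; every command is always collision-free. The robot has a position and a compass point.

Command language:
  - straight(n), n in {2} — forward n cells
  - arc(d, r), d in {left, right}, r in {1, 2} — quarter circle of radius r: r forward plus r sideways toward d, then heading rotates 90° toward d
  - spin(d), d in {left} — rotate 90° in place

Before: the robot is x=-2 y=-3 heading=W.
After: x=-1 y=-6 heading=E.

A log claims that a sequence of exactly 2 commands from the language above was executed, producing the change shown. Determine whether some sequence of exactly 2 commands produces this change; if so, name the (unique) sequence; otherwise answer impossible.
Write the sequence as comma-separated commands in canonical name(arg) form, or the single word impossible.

arc(left, 1), arc(left, 2)

key: position moved to (-1,-6) AND the heading swung to E — translation plus rotation needed
t0: x=-2 y=-3 heading=W
[1] after arc(left, 1): x=-3 y=-4 heading=S
[2] after arc(left, 2): x=-1 y=-6 heading=E
no other 2-command option fits: unique.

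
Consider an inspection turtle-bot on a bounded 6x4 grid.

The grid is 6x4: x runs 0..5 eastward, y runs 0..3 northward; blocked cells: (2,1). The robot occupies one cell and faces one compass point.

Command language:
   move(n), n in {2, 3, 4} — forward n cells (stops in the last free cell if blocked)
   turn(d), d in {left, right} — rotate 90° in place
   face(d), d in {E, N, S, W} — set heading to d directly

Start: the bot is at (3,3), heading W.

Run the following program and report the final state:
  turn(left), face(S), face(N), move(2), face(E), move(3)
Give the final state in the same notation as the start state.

t0: at (3,3), heading W
step 1 (turn(left)): at (3,3), heading S
step 2 (face(S)): at (3,3), heading S
step 3 (face(N)): at (3,3), heading N
step 4 (move(2)): at (3,3), heading N
step 5 (face(E)): at (3,3), heading E
step 6 (move(3)): at (5,3), heading E

at (5,3), heading E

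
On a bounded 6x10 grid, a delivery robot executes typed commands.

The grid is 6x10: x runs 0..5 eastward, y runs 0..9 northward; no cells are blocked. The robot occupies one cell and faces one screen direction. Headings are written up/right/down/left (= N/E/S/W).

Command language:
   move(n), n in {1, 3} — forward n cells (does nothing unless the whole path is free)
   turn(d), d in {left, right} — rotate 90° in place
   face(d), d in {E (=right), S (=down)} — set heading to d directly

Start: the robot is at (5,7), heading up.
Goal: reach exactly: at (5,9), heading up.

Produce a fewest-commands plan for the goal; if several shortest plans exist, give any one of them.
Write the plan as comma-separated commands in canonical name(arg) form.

move(1), move(1)

from: at (5,7), heading up
[1] after move(1): at (5,8), heading up
[2] after move(1): at (5,9), heading up
minimal: 2 command(s), checked below 2.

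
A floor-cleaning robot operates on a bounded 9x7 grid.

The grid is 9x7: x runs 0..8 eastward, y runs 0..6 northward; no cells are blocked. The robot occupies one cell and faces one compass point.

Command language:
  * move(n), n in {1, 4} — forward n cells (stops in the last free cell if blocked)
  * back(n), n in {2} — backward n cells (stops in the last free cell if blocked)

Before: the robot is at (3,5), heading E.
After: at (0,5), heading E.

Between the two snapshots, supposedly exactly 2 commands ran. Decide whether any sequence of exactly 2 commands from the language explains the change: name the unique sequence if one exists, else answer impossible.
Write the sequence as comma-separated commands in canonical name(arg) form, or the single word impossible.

back(2), back(2)

key: the second back(2) runs into the grid edge before its full distance
from: at (3,5), heading E
1. back(2) → at (1,5), heading E
2. back(2) → at (0,5), heading E
no rival 2-sequence matches.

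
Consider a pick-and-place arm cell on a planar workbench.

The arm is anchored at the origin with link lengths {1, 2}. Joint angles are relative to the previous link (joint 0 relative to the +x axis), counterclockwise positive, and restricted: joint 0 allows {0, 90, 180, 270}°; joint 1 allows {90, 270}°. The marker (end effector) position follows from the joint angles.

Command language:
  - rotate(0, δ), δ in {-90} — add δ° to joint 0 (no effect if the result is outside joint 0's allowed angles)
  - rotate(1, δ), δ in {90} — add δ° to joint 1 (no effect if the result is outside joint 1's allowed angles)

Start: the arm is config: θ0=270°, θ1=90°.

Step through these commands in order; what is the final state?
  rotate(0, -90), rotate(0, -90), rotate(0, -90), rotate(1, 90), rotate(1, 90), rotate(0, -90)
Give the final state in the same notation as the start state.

config: θ0=270°, θ1=90°

begin: config: θ0=270°, θ1=90°
step 1 (rotate(0, -90)): config: θ0=180°, θ1=90°
step 2 (rotate(0, -90)): config: θ0=90°, θ1=90°
step 3 (rotate(0, -90)): config: θ0=0°, θ1=90°
step 4 (rotate(1, 90)): config: θ0=0°, θ1=90°
step 5 (rotate(1, 90)): config: θ0=0°, θ1=90°
step 6 (rotate(0, -90)): config: θ0=270°, θ1=90°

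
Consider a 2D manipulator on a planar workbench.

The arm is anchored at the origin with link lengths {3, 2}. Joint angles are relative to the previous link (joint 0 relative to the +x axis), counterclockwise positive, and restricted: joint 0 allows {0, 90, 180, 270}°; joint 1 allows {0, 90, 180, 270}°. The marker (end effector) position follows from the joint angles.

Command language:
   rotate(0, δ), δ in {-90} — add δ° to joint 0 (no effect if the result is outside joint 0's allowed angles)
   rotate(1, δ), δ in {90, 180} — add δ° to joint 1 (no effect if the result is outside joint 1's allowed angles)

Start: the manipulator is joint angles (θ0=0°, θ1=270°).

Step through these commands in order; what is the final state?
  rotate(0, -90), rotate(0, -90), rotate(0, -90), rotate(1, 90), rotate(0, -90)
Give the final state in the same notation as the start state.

joint angles (θ0=0°, θ1=0°)

t0: joint angles (θ0=0°, θ1=270°)
t=1 rotate(0, -90) ⇒ joint angles (θ0=270°, θ1=270°)
t=2 rotate(0, -90) ⇒ joint angles (θ0=180°, θ1=270°)
t=3 rotate(0, -90) ⇒ joint angles (θ0=90°, θ1=270°)
t=4 rotate(1, 90) ⇒ joint angles (θ0=90°, θ1=0°)
t=5 rotate(0, -90) ⇒ joint angles (θ0=0°, θ1=0°)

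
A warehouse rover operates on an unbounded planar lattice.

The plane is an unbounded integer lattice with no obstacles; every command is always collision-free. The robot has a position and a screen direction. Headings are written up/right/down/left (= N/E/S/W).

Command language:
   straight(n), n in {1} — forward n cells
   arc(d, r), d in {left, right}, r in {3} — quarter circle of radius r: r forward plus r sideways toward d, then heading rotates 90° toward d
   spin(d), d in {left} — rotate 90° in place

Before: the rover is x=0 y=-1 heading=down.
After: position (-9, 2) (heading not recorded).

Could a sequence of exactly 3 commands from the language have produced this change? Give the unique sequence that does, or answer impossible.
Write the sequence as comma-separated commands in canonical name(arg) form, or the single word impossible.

arc(right, 3), arc(right, 3), arc(left, 3)

key: order matters: swapping arc(right, 3) and arc(left, 3) lands elsewhere
t0: x=0 y=-1 heading=down
1. arc(right, 3) → x=-3 y=-4 heading=left
2. arc(right, 3) → x=-6 y=-1 heading=up
3. arc(left, 3) → x=-9 y=2 heading=left
no other 3-command option fits: unique.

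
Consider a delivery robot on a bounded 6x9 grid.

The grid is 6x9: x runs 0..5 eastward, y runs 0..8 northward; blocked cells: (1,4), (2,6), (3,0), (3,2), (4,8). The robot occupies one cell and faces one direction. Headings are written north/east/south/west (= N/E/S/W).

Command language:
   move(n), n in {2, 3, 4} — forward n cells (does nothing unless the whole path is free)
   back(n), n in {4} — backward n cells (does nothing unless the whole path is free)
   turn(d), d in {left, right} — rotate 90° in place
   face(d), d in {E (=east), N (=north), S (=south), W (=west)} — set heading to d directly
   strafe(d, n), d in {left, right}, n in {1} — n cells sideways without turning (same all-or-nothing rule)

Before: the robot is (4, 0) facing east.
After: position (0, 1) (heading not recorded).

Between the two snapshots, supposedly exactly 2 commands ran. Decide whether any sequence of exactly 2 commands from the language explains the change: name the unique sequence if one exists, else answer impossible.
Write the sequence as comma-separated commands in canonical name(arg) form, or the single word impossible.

key: running back(4) before strafe(left, 1) would end elsewhere — order is forced
start: (4, 0) facing east
t=1 strafe(left, 1) ⇒ (4, 1) facing east
t=2 back(4) ⇒ (0, 1) facing east
no rival 2-sequence matches.

strafe(left, 1), back(4)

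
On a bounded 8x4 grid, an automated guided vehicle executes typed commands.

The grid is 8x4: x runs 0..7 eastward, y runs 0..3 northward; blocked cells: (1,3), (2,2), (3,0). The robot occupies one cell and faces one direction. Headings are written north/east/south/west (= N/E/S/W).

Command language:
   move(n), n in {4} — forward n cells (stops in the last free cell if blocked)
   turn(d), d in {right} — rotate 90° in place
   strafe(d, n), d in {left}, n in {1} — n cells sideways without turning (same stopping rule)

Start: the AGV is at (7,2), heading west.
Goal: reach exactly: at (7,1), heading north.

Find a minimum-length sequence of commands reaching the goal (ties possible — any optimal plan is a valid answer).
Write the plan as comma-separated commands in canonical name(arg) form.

strafe(left, 1), turn(right)

from: at (7,2), heading west
1. strafe(left, 1) → at (7,1), heading west
2. turn(right) → at (7,1), heading north
shorter routes all fall short; 2 is best.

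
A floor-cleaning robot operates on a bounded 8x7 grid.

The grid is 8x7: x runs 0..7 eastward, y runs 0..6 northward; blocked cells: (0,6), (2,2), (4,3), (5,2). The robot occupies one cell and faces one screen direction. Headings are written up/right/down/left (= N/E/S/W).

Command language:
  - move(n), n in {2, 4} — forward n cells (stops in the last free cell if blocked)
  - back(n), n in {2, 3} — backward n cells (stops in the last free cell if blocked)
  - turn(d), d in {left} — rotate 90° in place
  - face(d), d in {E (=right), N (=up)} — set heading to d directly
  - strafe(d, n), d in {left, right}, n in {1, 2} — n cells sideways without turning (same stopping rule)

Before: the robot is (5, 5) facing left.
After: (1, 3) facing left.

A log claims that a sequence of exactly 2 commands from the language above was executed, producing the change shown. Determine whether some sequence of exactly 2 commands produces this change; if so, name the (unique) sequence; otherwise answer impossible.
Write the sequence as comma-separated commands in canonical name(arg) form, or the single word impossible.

key: running strafe(left, 2) before move(4) would end elsewhere — order is forced
initial: (5, 5) facing left
step 1 (move(4)): (1, 5) facing left
step 2 (strafe(left, 2)): (1, 3) facing left
no other 2-command option fits: unique.

move(4), strafe(left, 2)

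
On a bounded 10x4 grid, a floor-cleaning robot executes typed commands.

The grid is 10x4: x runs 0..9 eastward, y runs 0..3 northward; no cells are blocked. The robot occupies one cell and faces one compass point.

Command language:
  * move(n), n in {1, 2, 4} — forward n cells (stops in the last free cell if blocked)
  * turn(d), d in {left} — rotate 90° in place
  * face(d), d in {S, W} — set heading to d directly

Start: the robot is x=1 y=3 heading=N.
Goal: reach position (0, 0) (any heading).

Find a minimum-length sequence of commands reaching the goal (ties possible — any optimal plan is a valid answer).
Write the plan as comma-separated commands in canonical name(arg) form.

from: x=1 y=3 heading=N
1. face(W) → x=1 y=3 heading=W
2. move(1) → x=0 y=3 heading=W
3. turn(left) → x=0 y=3 heading=S
4. move(4) → x=0 y=0 heading=S
shorter routes all fall short; 4 is best.

face(W), move(1), turn(left), move(4)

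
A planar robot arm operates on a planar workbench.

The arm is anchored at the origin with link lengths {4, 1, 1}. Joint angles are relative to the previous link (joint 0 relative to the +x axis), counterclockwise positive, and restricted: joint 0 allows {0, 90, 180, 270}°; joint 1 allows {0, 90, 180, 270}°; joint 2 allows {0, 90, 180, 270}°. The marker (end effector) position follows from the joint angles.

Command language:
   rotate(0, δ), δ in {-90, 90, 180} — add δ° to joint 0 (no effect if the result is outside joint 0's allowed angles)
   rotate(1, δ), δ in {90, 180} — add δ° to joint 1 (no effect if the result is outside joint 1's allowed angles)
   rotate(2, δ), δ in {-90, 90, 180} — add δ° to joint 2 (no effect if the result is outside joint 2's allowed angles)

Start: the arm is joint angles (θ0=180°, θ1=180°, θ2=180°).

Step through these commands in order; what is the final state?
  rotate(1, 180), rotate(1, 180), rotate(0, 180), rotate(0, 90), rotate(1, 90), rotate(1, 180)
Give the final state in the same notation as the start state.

begin: joint angles (θ0=180°, θ1=180°, θ2=180°)
step 1 (rotate(1, 180)): joint angles (θ0=180°, θ1=0°, θ2=180°)
step 2 (rotate(1, 180)): joint angles (θ0=180°, θ1=180°, θ2=180°)
step 3 (rotate(0, 180)): joint angles (θ0=0°, θ1=180°, θ2=180°)
step 4 (rotate(0, 90)): joint angles (θ0=90°, θ1=180°, θ2=180°)
step 5 (rotate(1, 90)): joint angles (θ0=90°, θ1=270°, θ2=180°)
step 6 (rotate(1, 180)): joint angles (θ0=90°, θ1=90°, θ2=180°)

joint angles (θ0=90°, θ1=90°, θ2=180°)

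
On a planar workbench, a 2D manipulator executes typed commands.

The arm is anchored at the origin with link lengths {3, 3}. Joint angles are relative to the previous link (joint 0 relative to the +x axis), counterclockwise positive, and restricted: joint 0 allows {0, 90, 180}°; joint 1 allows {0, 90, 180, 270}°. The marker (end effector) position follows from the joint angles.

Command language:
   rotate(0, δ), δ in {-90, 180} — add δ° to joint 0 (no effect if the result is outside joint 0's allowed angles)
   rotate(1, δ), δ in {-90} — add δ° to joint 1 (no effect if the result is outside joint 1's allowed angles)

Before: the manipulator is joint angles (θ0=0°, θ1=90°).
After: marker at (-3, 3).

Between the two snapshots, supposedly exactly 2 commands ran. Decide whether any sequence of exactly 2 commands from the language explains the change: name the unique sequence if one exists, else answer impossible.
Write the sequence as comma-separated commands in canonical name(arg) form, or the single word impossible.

key: order matters: swapping rotate(0, 180) and rotate(0, -90) lands elsewhere
initial: joint angles (θ0=0°, θ1=90°)
t=1 rotate(0, 180) ⇒ joint angles (θ0=180°, θ1=90°)
t=2 rotate(0, -90) ⇒ joint angles (θ0=90°, θ1=90°)
no other 2-command option fits: unique.

rotate(0, 180), rotate(0, -90)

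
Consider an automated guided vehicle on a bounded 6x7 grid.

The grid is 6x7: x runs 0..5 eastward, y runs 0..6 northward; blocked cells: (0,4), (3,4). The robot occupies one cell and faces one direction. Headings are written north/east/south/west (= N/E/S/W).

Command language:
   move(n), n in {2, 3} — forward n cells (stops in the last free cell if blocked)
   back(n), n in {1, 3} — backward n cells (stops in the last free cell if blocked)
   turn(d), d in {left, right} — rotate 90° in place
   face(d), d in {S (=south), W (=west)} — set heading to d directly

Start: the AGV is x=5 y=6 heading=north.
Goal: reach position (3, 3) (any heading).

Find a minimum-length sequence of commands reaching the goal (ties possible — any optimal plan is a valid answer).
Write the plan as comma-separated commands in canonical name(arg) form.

from: x=5 y=6 heading=north
step 1 (back(3)): x=5 y=3 heading=north
step 2 (face(W)): x=5 y=3 heading=west
step 3 (move(2)): x=3 y=3 heading=west
no 2-step plan works, so 3 is optimal.

back(3), face(W), move(2)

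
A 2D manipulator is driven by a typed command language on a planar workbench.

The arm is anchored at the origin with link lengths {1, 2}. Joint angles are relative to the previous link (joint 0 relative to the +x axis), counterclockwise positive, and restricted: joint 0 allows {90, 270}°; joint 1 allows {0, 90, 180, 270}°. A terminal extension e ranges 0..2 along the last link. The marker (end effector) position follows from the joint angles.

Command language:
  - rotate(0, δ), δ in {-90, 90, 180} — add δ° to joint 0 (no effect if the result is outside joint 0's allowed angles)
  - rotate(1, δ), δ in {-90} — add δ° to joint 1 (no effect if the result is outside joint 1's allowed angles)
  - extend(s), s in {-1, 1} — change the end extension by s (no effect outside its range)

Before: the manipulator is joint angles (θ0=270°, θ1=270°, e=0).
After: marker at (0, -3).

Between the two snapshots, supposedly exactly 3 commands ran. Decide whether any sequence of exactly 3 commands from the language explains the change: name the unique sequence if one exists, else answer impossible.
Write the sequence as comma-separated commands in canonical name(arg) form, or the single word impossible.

t0: joint angles (θ0=270°, θ1=270°, e=0)
1. rotate(1, -90) → joint angles (θ0=270°, θ1=180°, e=0)
2. rotate(1, -90) → joint angles (θ0=270°, θ1=90°, e=0)
3. rotate(1, -90) → joint angles (θ0=270°, θ1=0°, e=0)
no rival 3-sequence matches.

rotate(1, -90), rotate(1, -90), rotate(1, -90)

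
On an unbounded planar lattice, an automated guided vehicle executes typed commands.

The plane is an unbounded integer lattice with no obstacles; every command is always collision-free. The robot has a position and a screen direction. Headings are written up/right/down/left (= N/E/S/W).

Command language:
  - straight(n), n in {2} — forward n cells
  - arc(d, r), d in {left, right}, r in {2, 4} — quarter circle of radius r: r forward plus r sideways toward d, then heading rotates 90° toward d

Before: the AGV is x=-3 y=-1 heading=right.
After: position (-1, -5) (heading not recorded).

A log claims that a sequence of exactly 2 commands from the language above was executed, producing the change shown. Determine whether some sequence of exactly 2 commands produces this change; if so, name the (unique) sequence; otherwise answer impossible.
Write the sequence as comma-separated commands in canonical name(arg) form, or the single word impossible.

arc(right, 2), straight(2)

key: order matters: swapping arc(right, 2) and straight(2) lands elsewhere
from: x=-3 y=-1 heading=right
t=1 arc(right, 2) ⇒ x=-1 y=-3 heading=down
t=2 straight(2) ⇒ x=-1 y=-5 heading=down
all 25 alternatives checked — unique.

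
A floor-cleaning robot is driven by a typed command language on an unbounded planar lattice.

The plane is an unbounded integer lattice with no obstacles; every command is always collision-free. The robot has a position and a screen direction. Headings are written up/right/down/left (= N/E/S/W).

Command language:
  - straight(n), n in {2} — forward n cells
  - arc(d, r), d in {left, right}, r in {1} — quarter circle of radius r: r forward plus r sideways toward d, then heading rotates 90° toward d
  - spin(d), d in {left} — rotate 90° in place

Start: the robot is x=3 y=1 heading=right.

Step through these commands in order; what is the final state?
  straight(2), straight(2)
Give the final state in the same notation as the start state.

from: x=3 y=1 heading=right
[1] after straight(2): x=5 y=1 heading=right
[2] after straight(2): x=7 y=1 heading=right

x=7 y=1 heading=right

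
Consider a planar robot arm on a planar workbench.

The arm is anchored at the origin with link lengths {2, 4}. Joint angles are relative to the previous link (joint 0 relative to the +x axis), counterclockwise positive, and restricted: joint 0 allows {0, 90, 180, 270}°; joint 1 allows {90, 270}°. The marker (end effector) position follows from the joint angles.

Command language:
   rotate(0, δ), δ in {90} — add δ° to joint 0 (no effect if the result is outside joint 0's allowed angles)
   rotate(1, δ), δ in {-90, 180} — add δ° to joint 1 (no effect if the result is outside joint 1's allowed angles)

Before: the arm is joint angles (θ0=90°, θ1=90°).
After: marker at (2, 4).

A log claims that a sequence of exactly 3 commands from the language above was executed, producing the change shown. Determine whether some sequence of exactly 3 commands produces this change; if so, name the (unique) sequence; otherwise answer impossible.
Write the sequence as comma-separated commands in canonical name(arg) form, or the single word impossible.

begin: joint angles (θ0=90°, θ1=90°)
step 1 (rotate(0, 90)): joint angles (θ0=180°, θ1=90°)
step 2 (rotate(0, 90)): joint angles (θ0=270°, θ1=90°)
step 3 (rotate(0, 90)): joint angles (θ0=0°, θ1=90°)
uniquely the one of 27 3-step routes that fits.

rotate(0, 90), rotate(0, 90), rotate(0, 90)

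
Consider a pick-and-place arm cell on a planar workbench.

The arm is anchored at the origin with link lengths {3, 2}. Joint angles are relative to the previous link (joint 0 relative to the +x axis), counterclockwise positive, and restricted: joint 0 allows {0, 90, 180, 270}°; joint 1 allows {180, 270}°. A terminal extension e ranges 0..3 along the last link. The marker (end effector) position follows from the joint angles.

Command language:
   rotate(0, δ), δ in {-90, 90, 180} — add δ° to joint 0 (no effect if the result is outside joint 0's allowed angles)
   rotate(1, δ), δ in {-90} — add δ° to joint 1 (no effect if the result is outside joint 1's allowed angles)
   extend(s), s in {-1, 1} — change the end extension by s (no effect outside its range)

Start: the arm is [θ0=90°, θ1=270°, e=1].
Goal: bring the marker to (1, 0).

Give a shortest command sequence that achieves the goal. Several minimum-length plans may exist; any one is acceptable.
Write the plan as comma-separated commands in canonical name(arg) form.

start: [θ0=90°, θ1=270°, e=1]
[1] after rotate(1, -90): [θ0=90°, θ1=180°, e=1]
[2] after rotate(0, 90): [θ0=180°, θ1=180°, e=1]
[3] after extend(1): [θ0=180°, θ1=180°, e=2]
nothing shorter than 3 reaches the goal.

rotate(1, -90), rotate(0, 90), extend(1)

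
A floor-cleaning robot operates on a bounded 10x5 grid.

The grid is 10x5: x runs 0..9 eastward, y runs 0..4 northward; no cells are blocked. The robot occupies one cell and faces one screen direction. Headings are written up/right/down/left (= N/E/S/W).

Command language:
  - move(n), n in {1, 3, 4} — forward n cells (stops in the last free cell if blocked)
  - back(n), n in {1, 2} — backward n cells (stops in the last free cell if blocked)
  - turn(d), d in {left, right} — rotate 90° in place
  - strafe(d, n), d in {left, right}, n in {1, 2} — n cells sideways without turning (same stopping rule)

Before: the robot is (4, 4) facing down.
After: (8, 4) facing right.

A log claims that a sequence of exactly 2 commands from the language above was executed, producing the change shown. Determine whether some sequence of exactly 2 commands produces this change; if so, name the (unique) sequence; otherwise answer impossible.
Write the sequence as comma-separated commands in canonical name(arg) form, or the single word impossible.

key: position moved to (8,4) AND the heading swung to E — translation plus rotation needed
t0: (4, 4) facing down
t=1 turn(left) ⇒ (4, 4) facing right
t=2 move(4) ⇒ (8, 4) facing right
uniquely the one of 121 2-step routes that fits.

turn(left), move(4)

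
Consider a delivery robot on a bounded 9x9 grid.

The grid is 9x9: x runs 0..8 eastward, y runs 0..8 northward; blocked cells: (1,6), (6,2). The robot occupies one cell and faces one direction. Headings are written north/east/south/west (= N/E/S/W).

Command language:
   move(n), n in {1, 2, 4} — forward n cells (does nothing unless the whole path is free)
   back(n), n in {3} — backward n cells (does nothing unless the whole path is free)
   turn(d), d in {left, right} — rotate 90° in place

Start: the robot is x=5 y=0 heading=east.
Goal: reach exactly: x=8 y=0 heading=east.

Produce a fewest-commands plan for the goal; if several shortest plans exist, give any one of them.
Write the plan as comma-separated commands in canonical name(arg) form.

begin: x=5 y=0 heading=east
[1] after move(2): x=7 y=0 heading=east
[2] after move(1): x=8 y=0 heading=east
minimal: 2 command(s), checked below 2.

move(2), move(1)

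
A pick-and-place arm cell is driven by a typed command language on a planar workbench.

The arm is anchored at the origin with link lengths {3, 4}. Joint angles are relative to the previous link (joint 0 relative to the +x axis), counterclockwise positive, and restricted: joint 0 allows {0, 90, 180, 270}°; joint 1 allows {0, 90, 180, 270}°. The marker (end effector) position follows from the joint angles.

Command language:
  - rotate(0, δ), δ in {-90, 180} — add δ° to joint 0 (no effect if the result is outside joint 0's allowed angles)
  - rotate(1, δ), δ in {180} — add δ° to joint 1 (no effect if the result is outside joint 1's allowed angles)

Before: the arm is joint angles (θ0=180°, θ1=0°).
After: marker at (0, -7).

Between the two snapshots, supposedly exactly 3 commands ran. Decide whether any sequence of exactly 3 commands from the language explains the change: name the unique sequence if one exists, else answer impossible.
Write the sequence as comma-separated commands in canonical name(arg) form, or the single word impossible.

rotate(0, -90), rotate(0, -90), rotate(0, -90)

from: joint angles (θ0=180°, θ1=0°)
1. rotate(0, -90) → joint angles (θ0=90°, θ1=0°)
2. rotate(0, -90) → joint angles (θ0=0°, θ1=0°)
3. rotate(0, -90) → joint angles (θ0=270°, θ1=0°)
all 27 alternatives checked — unique.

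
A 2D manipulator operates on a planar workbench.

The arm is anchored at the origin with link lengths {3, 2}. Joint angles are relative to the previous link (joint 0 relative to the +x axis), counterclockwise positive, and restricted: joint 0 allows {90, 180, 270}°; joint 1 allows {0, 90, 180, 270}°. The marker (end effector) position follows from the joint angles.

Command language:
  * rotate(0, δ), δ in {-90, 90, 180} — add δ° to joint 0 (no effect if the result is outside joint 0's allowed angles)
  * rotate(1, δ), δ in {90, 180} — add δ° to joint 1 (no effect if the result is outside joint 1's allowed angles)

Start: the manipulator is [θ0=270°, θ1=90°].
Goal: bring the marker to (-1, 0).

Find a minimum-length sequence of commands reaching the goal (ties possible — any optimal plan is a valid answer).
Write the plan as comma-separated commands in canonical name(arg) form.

rotate(0, -90), rotate(1, 90)

initial: [θ0=270°, θ1=90°]
step 1 (rotate(0, -90)): [θ0=180°, θ1=90°]
step 2 (rotate(1, 90)): [θ0=180°, θ1=180°]
minimal: 2 command(s), checked below 2.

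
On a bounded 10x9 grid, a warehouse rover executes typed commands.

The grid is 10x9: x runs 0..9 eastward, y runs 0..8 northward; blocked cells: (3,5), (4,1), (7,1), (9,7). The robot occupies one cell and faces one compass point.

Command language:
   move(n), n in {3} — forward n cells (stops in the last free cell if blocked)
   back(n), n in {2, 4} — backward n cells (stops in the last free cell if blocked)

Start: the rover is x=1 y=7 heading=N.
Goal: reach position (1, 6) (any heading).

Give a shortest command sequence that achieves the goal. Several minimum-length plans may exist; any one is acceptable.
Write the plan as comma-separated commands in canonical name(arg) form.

from: x=1 y=7 heading=N
t=1 back(4) ⇒ x=1 y=3 heading=N
t=2 move(3) ⇒ x=1 y=6 heading=N
minimal: 2 command(s), checked below 2.

back(4), move(3)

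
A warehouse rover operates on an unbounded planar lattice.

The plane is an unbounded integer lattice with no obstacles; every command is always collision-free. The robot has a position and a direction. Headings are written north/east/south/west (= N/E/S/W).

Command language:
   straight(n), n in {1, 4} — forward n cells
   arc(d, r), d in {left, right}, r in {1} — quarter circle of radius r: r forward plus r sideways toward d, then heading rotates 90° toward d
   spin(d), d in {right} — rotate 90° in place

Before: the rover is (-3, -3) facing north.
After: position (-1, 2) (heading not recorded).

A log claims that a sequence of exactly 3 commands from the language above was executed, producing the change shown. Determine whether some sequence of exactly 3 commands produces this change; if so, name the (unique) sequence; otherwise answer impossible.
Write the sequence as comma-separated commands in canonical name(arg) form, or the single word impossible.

key: running straight(1) before straight(4) would end elsewhere — order is forced
begin: (-3, -3) facing north
step 1 (straight(4)): (-3, 1) facing north
step 2 (arc(right, 1)): (-2, 2) facing east
step 3 (straight(1)): (-1, 2) facing east
no rival 3-sequence matches.

straight(4), arc(right, 1), straight(1)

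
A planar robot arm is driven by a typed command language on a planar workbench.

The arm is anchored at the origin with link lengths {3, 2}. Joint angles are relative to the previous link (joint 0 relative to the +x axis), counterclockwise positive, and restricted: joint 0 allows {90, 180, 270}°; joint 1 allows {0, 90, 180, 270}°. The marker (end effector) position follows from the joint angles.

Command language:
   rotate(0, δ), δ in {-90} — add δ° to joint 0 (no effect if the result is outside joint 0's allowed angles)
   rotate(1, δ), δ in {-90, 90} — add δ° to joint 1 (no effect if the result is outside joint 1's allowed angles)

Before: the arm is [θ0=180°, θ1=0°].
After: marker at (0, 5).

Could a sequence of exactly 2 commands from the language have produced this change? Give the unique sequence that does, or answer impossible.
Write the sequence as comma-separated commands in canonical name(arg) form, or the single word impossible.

start: [θ0=180°, θ1=0°]
[1] after rotate(0, -90): [θ0=90°, θ1=0°]
[2] after rotate(0, -90): [θ0=90°, θ1=0°]
all 9 alternatives checked — unique.

rotate(0, -90), rotate(0, -90)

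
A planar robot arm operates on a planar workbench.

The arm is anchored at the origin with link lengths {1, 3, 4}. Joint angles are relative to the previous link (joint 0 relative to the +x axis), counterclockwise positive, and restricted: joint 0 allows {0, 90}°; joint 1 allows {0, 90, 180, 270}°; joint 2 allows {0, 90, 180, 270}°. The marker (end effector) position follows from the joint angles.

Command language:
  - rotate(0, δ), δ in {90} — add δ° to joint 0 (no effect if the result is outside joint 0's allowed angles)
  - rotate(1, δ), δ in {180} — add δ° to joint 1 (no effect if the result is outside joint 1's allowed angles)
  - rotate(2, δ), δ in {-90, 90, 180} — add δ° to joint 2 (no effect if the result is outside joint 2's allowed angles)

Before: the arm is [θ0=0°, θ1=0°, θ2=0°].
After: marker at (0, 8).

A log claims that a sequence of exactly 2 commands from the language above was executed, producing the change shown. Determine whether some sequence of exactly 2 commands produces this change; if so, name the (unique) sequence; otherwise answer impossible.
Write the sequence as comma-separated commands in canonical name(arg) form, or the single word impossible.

start: [θ0=0°, θ1=0°, θ2=0°]
step 1 (rotate(0, 90)): [θ0=90°, θ1=0°, θ2=0°]
step 2 (rotate(0, 90)): [θ0=90°, θ1=0°, θ2=0°]
all 25 alternatives checked — unique.

rotate(0, 90), rotate(0, 90)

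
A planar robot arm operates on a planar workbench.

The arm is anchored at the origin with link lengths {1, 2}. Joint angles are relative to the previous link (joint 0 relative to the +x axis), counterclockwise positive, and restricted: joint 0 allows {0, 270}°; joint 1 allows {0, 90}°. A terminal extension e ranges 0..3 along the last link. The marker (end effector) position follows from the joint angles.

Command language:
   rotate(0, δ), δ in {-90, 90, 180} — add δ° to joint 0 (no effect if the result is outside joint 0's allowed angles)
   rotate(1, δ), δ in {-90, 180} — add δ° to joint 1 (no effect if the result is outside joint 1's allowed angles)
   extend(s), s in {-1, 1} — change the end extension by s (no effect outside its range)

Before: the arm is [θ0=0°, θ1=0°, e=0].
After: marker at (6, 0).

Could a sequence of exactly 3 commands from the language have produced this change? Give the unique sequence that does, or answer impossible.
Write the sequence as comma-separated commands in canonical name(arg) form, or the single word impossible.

start: [θ0=0°, θ1=0°, e=0]
t=1 extend(1) ⇒ [θ0=0°, θ1=0°, e=1]
t=2 extend(1) ⇒ [θ0=0°, θ1=0°, e=2]
t=3 extend(1) ⇒ [θ0=0°, θ1=0°, e=3]
no rival 3-sequence matches.

extend(1), extend(1), extend(1)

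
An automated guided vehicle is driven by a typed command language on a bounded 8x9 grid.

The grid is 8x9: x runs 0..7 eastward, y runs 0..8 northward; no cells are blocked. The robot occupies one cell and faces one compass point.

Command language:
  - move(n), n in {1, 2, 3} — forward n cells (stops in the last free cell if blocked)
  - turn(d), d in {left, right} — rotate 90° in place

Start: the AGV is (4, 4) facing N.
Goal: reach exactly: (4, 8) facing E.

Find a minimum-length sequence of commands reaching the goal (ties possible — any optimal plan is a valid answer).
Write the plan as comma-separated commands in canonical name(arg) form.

from: (4, 4) facing N
1. move(3) → (4, 7) facing N
2. move(3) → (4, 8) facing N
3. turn(right) → (4, 8) facing E
no 2-step plan works, so 3 is optimal.

move(3), move(3), turn(right)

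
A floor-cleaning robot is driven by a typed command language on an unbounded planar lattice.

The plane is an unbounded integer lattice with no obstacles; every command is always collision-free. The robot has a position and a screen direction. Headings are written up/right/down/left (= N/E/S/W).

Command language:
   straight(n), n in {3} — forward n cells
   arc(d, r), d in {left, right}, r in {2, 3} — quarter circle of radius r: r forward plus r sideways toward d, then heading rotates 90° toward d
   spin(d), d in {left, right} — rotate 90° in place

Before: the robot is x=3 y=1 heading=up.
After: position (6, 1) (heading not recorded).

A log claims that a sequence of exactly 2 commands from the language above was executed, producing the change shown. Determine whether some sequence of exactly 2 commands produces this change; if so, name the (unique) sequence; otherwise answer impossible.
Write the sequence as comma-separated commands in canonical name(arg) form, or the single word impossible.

spin(right), straight(3)

key: running straight(3) before spin(right) would end elsewhere — order is forced
start: x=3 y=1 heading=up
step 1 (spin(right)): x=3 y=1 heading=right
step 2 (straight(3)): x=6 y=1 heading=right
all 49 alternatives checked — unique.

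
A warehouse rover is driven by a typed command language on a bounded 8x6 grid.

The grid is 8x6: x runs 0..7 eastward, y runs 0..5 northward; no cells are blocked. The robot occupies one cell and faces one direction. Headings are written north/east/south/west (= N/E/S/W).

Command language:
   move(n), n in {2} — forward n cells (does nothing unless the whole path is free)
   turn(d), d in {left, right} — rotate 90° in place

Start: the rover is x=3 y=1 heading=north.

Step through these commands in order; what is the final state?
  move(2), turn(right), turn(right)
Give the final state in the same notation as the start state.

begin: x=3 y=1 heading=north
t=1 move(2) ⇒ x=3 y=3 heading=north
t=2 turn(right) ⇒ x=3 y=3 heading=east
t=3 turn(right) ⇒ x=3 y=3 heading=south

x=3 y=3 heading=south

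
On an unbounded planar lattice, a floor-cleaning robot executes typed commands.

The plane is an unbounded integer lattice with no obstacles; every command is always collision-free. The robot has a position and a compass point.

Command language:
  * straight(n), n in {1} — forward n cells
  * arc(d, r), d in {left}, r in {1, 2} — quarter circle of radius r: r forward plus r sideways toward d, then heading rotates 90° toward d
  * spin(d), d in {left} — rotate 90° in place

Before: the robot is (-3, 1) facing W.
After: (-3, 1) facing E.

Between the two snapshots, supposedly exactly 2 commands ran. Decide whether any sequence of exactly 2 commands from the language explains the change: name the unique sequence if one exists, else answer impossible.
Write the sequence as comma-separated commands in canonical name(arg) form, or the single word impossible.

key: (-3,1) unmoved — no command in the sequence translates
start: (-3, 1) facing W
[1] after spin(left): (-3, 1) facing S
[2] after spin(left): (-3, 1) facing E
no other 2-command option fits: unique.

spin(left), spin(left)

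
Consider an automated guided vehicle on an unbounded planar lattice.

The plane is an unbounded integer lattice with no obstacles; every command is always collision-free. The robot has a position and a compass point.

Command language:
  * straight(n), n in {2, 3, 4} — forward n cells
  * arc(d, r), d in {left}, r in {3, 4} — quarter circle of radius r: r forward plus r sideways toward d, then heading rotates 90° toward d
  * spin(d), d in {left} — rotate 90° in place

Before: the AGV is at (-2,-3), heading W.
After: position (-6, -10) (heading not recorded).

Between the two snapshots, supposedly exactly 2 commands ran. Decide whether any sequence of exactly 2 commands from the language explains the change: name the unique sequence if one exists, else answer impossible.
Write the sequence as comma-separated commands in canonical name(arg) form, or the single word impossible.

key: running straight(3) before arc(left, 4) would end elsewhere — order is forced
start: at (-2,-3), heading W
[1] after arc(left, 4): at (-6,-7), heading S
[2] after straight(3): at (-6,-10), heading S
all 36 alternatives checked — unique.

arc(left, 4), straight(3)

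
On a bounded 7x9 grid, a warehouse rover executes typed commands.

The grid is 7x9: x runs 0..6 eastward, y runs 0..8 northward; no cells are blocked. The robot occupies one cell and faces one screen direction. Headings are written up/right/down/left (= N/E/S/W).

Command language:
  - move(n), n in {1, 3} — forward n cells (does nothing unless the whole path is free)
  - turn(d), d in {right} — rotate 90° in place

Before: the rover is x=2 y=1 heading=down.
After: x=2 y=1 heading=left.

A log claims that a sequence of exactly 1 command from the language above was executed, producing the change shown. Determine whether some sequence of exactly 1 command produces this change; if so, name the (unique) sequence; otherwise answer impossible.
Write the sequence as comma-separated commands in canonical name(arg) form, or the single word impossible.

key: parked at (2,1) the whole time — nothing moves the robot
from: x=2 y=1 heading=down
t=1 turn(right) ⇒ x=2 y=1 heading=left
uniquely the one of 3 1-step routes that fits.

turn(right)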